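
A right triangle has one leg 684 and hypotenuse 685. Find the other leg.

a² = c² - b² = 469225 - 467856 = 1369
a = 37

37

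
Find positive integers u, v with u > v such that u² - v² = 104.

Factor: u² - v² = (u+v)(u-v) = 104.
We need two factors of 104 with the same parity.
Use u+v = 52 and u-v = 2 (product 52·2 = 104).
Adding: 2u = 54, so u = 27.
Subtracting: 2v = 50, so v = 25.
Check: 27² - 25² = 729 - 625 = 104 ✓

u = 27, v = 25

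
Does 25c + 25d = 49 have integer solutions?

Step 1: Compute gcd(25, 25).
gcd(25, 25) = 25

Step 2: Check divisibility.
Does 25 divide 49? 49 = 25 x 1 + 24, so no.

By the theorem on linear Diophantine equations, 25c + 25d = 49 has integer solutions if and only if gcd(25, 25) divides 49. Since 25 does not divide 49, no solutions exist.

No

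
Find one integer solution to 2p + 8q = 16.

Step 1: Check solvability.
gcd(2, 8) = 2
Since 2 divides 16, solutions exist.

Step 2: Apply extended Euclidean algorithm to find gcd.
We find integers such that 2*x0 + 8*y0 = 2

Step 3: Scale the particular solution.
Multiply by 16/2 = 8:
p = 8, q = 0

Step 4: Verify.
2*(8) + 8*(0) = 16 = 16 ✓

p = 8, q = 0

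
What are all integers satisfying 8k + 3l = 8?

Step 1: Compute gcd(8, 3) = 1.
Since 1 divides 8, solutions exist.

Step 2: Find a particular solution using extended Euclidean algorithm.
We get k₀ = -8, l₀ = 24.
Check: 8*-8 + 3*24 = 8 = 8 ✓

Step 3: Write the general solution.
k = -8 + (3/1)t = -8 + 3t
l = 24 - (8/1)t = 24 - 8t
for any integer t.

k = -8 + 3t, l = 24 - 8t for integer t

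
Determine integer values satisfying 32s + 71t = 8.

Step 1: Check solvability.
gcd(32, 71) = 1
Since 1 divides 8, solutions exist.

Step 2: Apply extended Euclidean algorithm to find gcd.
We find integers such that 32*x0 + 71*y0 = 1

Step 3: Scale the particular solution.
Multiply by 8/1 = 8:
s = 160, t = -72

Step 4: Verify.
32*(160) + 71*(-72) = 8 = 8 ✓

s = 160, t = -72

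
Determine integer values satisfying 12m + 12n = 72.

Step 1: Check solvability.
gcd(12, 12) = 12
Since 12 divides 72, solutions exist.

Step 2: Apply extended Euclidean algorithm to find gcd.
We find integers such that 12*x0 + 12*y0 = 12

Step 3: Scale the particular solution.
Multiply by 72/12 = 6:
m = 0, n = 6

Step 4: Verify.
12*(0) + 12*(6) = 72 = 72 ✓

m = 0, n = 6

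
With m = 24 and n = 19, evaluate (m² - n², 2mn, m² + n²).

a = m² - n² = 576 - 361 = 215
b = 2mn = 2·24·19 = 912
c = m² + n² = 576 + 361 = 937
Verify: 215² + 912² = 46225 + 831744 = 877969 = 937² ✓

(215, 912, 937)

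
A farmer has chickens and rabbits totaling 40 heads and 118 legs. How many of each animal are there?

Let c = chickens, r = rabbits.
Heads: c + r = 40
Legs: 2c + 4r = 118
From the first equation, c = 40 - r. Substitute:
2(40 - r) + 4r = 118
80 + 2r = 118
r = (118 - 80)/2 = 19
c = 40 - 19 = 21

Chickens: 21, Rabbits: 19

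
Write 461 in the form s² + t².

We need to find integers s, t > 0 such that s² + t² = 461.
Trying s = 10: t² = 461 - 10² = 461 - 100 = 361
t = 19
Check: 10² + 19² = 100 + 361 = 461 ✓

461 = 10² + 19²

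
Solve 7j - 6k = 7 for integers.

Step 1: Check solvability.
gcd(7, 6) = 1
Since 1 divides 7, solutions exist.

Step 2: Apply extended Euclidean algorithm to find gcd.
We find integers such that 7*x0 + 6*y0 = 1

Step 3: Scale the particular solution.
Multiply by 7/1 = 7:
j = 7, k = 7

Step 4: Verify.
7*(7) - 6*(7) = 7 = 7 ✓

j = 7, k = 7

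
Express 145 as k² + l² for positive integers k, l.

We need to find integers k, l > 0 such that k² + l² = 145.
Trying k = 1: l² = 145 - 1² = 145 - 1 = 144
l = 12
Check: 1² + 12² = 1 + 144 = 145 ✓

145 = 1² + 12²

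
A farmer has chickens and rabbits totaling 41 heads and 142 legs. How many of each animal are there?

Let c = chickens, r = rabbits.
Heads: c + r = 41
Legs: 2c + 4r = 142
From the first equation, c = 41 - r. Substitute:
2(41 - r) + 4r = 142
82 + 2r = 142
r = (142 - 82)/2 = 30
c = 41 - 30 = 11

Chickens: 11, Rabbits: 30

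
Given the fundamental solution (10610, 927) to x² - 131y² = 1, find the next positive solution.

Solutions to x² - Dy² = 1 are generated by powers of (x₀ + y₀√D).
The next solution satisfies x₁ + y₁√131 = (x₀ + y₀√131)², giving:
x₁ = x₀² + 131y₀² = 10610² + 131·927² = 112572100 + 112572099 = 225144199
y₁ = 2x₀y₀ = 2·10610·927 = 19670940

Verify: 225144199² - 131·19670940² = 50689910343351601 - 50689910343351600 = 1 ✓

x = 225144199, y = 19670940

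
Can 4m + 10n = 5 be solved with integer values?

Step 1: Compute gcd(4, 10).
gcd(4, 10) = 2

Step 2: Check divisibility.
Does 2 divide 5? 5 = 2 x 2 + 1, so no.

By the theorem on linear Diophantine equations, 4m + 10n = 5 has integer solutions if and only if gcd(4, 10) divides 5. Since 2 does not divide 5, no solutions exist.

No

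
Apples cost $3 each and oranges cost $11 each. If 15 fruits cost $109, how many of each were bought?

Let a = apples, o = oranges.
a + o = 15
3a + 11o = 109
Substitute o = 15 - a:
3a + 11(15 - a) = 109
(3 - 11)a = 109 - 165
-8a = -56
a = 7, o = 15 - 7 = 8

Apples: 7, Oranges: 8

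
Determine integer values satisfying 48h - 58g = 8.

Step 1: Check solvability.
gcd(48, 58) = 2
Since 2 divides 8, solutions exist.

Step 2: Apply extended Euclidean algorithm to find gcd.
We find integers such that 48*x0 + 58*y0 = 2

Step 3: Scale the particular solution.
Multiply by 8/2 = 4:
h = -24, g = -20

Step 4: Verify.
48*(-24) - 58*(-20) = 8 = 8 ✓

h = -24, g = -20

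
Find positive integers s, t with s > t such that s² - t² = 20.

Factor: s² - t² = (s+t)(s-t) = 20.
We need two factors of 20 with the same parity.
Use s+t = 10 and s-t = 2 (product 10·2 = 20).
Adding: 2s = 12, so s = 6.
Subtracting: 2t = 8, so t = 4.
Check: 6² - 4² = 36 - 16 = 20 ✓

s = 6, t = 4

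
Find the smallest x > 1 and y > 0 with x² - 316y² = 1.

We seek the smallest positive integers (x, y) with x² - 316y² = 1, i.e., x² = 316y² + 1.
Try successive y values:
y = 1: x² = 316·1² + 1 = 317, not a perfect square
y = 2: x² = 316·2² + 1 = 1265, not a perfect square
y = 3: x² = 316·3² + 1 = 2845, not a perfect square
... continuing the search (or via continued fractions) ...
y = 720: x² = 316·720² + 1 = 163814401, x = 12799 ✓

Verify: 12799² - 316·720² = 163814401 - 163814400 = 1 ✓

x = 12799, y = 720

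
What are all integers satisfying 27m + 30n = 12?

Step 1: Compute gcd(27, 30) = 3.
Since 3 divides 12, solutions exist.

Step 2: Find a particular solution using extended Euclidean algorithm.
We get m₀ = -4, n₀ = 4.
Check: 27*-4 + 30*4 = 12 = 12 ✓

Step 3: Write the general solution.
m = -4 + (30/3)t = -4 + 10t
n = 4 - (27/3)t = 4 - 9t
for any integer t.

m = -4 + 10t, n = 4 - 9t for integer t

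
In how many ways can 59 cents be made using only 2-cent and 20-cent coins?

We need non-negative integers (x, y) with 2x + 20y = 59.
For each x from 0 to 29, check if (59 - 2x) is a non-negative multiple of 20.
Solutions (x, y): none
Count: 0

0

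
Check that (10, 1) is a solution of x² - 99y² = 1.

Compute x² = 10² = 100
Compute 99y² = 99·1² = 99·1 = 99
x² - 99y² = 100 - 99 = 1
Since this equals 1, (10, 1) is a solution.

Yes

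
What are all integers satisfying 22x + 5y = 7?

Step 1: Compute gcd(22, 5) = 1.
Since 1 divides 7, solutions exist.

Step 2: Find a particular solution using extended Euclidean algorithm.
We get x₀ = -14, y₀ = 63.
Check: 22*-14 + 5*63 = 7 = 7 ✓

Step 3: Write the general solution.
x = -14 + (5/1)t = -14 + 5t
y = 63 - (22/1)t = 63 - 22t
for any integer t.

x = -14 + 5t, y = 63 - 22t for integer t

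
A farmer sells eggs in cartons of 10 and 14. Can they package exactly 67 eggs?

We need non-negative a, b with 10a + 14b = 67.
gcd(10, 14) = 2, and 2 does not divide 67.
No integer solutions exist.

No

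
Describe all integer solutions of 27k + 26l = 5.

Step 1: Compute gcd(27, 26) = 1.
Since 1 divides 5, solutions exist.

Step 2: Find a particular solution using extended Euclidean algorithm.
We get k₀ = 5, l₀ = -5.
Check: 27*5 + 26*-5 = 5 = 5 ✓

Step 3: Write the general solution.
k = 5 + (26/1)t = 5 + 26t
l = -5 - (27/1)t = -5 - 27t
for any integer t.

k = 5 + 26t, l = -5 - 27t for integer t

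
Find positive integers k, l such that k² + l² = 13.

Search for k with 13 - k² a perfect square.
k = 2: 13 - 2² = 13 - 4 = 9 = 3² ✓
So k = 2, l = 3.

k = 2, l = 3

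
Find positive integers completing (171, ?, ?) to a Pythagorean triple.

We need the other leg and hypotenuse such that 171² + x² = c².
Take x = 140, c = 221: 171² + 140² = 29241 + 19600 = 48841 = 221² ✓
Triple: (171, 140, 221)

(171, 140, 221)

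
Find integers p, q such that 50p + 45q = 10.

Step 1: Check solvability.
gcd(50, 45) = 5
Since 5 divides 10, solutions exist.

Step 2: Apply extended Euclidean algorithm to find gcd.
We find integers such that 50*x0 + 45*y0 = 5

Step 3: Scale the particular solution.
Multiply by 10/5 = 2:
p = 2, q = -2

Step 4: Verify.
50*(2) + 45*(-2) = 10 = 10 ✓

p = 2, q = -2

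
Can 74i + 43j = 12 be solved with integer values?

Step 1: Compute gcd(74, 43).
gcd(74, 43) = 1

Step 2: Check divisibility.
Does 1 divide 12? 12 = 1 x 12, so yes.

By the theorem on linear Diophantine equations, 74i + 43j = 12 has integer solutions if and only if gcd(74, 43) divides 12. Since 1 | 12, solutions exist.

Yes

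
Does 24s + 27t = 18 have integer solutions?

Step 1: Compute gcd(24, 27).
gcd(24, 27) = 3

Step 2: Check divisibility.
Does 3 divide 18? 18 = 3 x 6, so yes.

By the theorem on linear Diophantine equations, 24s + 27t = 18 has integer solutions if and only if gcd(24, 27) divides 18. Since 3 | 18, solutions exist.

Yes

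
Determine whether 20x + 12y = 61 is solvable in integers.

Step 1: Compute gcd(20, 12).
gcd(20, 12) = 4

Step 2: Check divisibility.
Does 4 divide 61? 61 = 4 x 15 + 1, so no.

By the theorem on linear Diophantine equations, 20x + 12y = 61 has integer solutions if and only if gcd(20, 12) divides 61. Since 4 does not divide 61, no solutions exist.

No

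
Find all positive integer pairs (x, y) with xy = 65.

The positive divisors of 65 are: 1, 5, 13, 65.
Each divisor d gives the pair (d, 65/d):
(1, 65), (5, 13), (13, 5), (65, 1)

(1, 65), (5, 13), (13, 5), (65, 1)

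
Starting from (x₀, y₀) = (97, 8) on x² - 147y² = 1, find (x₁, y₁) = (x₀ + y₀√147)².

Solutions to x² - Dy² = 1 are generated by powers of (x₀ + y₀√D).
The next solution satisfies x₁ + y₁√147 = (x₀ + y₀√147)², giving:
x₁ = x₀² + 147y₀² = 97² + 147·8² = 9409 + 9408 = 18817
y₁ = 2x₀y₀ = 2·97·8 = 1552

Verify: 18817² - 147·1552² = 354079489 - 354079488 = 1 ✓

x = 18817, y = 1552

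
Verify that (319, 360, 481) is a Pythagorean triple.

Compute a² + b² = 319² + 360² = 101761 + 129600 = 231361
Compute c² = 481² = 231361
Since 231361 = 231361, confirmed.

Yes, it is a Pythagorean triple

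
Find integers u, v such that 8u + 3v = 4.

Step 1: Check solvability.
gcd(8, 3) = 1
Since 1 divides 4, solutions exist.

Step 2: Apply extended Euclidean algorithm to find gcd.
We find integers such that 8*x0 + 3*y0 = 1

Step 3: Scale the particular solution.
Multiply by 4/1 = 4:
u = -4, v = 12

Step 4: Verify.
8*(-4) + 3*(12) = 4 = 4 ✓

u = -4, v = 12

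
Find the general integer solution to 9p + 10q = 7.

Step 1: Compute gcd(9, 10) = 1.
Since 1 divides 7, solutions exist.

Step 2: Find a particular solution using extended Euclidean algorithm.
We get p₀ = -7, q₀ = 7.
Check: 9*-7 + 10*7 = 7 = 7 ✓

Step 3: Write the general solution.
p = -7 + (10/1)t = -7 + 10t
q = 7 - (9/1)t = 7 - 9t
for any integer t.

p = -7 + 10t, q = 7 - 9t for integer t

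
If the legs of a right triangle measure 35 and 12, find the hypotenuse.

c² = a² + b² = 35² + 12² = 1225 + 144 = 1369
c = 37

37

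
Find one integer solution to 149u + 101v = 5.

Step 1: Check solvability.
gcd(149, 101) = 1
Since 1 divides 5, solutions exist.

Step 2: Apply extended Euclidean algorithm to find gcd.
We find integers such that 149*x0 + 101*y0 = 1

Step 3: Scale the particular solution.
Multiply by 5/1 = 5:
u = 200, v = -295

Step 4: Verify.
149*(200) + 101*(-295) = 5 = 5 ✓

u = 200, v = -295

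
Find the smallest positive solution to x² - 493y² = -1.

We need x² = 493y² - 1. Try successive y:
y = 1: x² = 493·1² - 1 = 492, not a perfect square
y = 2: x² = 493·2² - 1 = 1971, not a perfect square
y = 3: x² = 493·3² - 1 = 4436, not a perfect square
...
y = 30805: x² = 493·30805² - 1 = 467831376324 = 683982² ✓
Check: 683982² - 493·30805² = 467831376324 - 467831376325 = -1 ✓

x = 683982, y = 30805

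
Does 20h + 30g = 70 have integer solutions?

Step 1: Compute gcd(20, 30).
gcd(20, 30) = 10

Step 2: Check divisibility.
Does 10 divide 70? 70 = 10 x 7, so yes.

By the theorem on linear Diophantine equations, 20h + 30g = 70 has integer solutions if and only if gcd(20, 30) divides 70. Since 10 | 70, solutions exist.

Yes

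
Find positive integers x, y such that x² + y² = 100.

Search for x with 100 - x² a perfect square.
x = 6: 100 - 6² = 100 - 36 = 64 = 8² ✓
So x = 6, y = 8.

x = 6, y = 8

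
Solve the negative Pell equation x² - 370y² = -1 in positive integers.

We need x² = 370y² - 1. Try successive y:
y = 1: x² = 370·1² - 1 = 369, not a perfect square
y = 2: x² = 370·2² - 1 = 1479, not a perfect square
y = 3: x² = 370·3² - 1 = 3329, not a perfect square
...
y = 17: x² = 370·17² - 1 = 106929 = 327² ✓
Check: 327² - 370·17² = 106929 - 106930 = -1 ✓

x = 327, y = 17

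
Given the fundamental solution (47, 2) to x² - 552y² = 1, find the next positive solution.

Solutions to x² - Dy² = 1 are generated by powers of (x₀ + y₀√D).
The next solution satisfies x₁ + y₁√552 = (x₀ + y₀√552)², giving:
x₁ = x₀² + 552y₀² = 47² + 552·2² = 2209 + 2208 = 4417
y₁ = 2x₀y₀ = 2·47·2 = 188

Verify: 4417² - 552·188² = 19509889 - 19509888 = 1 ✓

x = 4417, y = 188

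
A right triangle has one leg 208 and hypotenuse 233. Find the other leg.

a² = c² - b² = 54289 - 43264 = 11025
a = 105

105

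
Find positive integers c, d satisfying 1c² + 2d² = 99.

Try small values of c and check whether (99 - 1c²)/2 is a perfect square.
c = 7: 1·7² = 49, so 2d² = 99 - 49 = 50, giving d² = 25, d = 5.
Check: 1·7² + 2·5² = 49 + 50 = 99 ✓

c = 7, d = 5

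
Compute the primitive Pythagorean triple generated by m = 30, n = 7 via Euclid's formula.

a = m² - n² = 30² - 7² = 900 - 49 = 851
b = 2mn = 2·30·7 = 420
c = m² + n² = 900 + 49 = 949
Verify: 851² + 420² = 724201 + 176400 = 900601 = 949² ✓

(851, 420, 949)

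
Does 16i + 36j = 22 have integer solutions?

Step 1: Compute gcd(16, 36).
gcd(16, 36) = 4

Step 2: Check divisibility.
Does 4 divide 22? 22 = 4 x 5 + 2, so no.

By the theorem on linear Diophantine equations, 16i + 36j = 22 has integer solutions if and only if gcd(16, 36) divides 22. Since 4 does not divide 22, no solutions exist.

No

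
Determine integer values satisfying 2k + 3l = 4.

Step 1: Check solvability.
gcd(2, 3) = 1
Since 1 divides 4, solutions exist.

Step 2: Apply extended Euclidean algorithm to find gcd.
We find integers such that 2*x0 + 3*y0 = 1

Step 3: Scale the particular solution.
Multiply by 4/1 = 4:
k = -4, l = 4

Step 4: Verify.
2*(-4) + 3*(4) = 4 = 4 ✓

k = -4, l = 4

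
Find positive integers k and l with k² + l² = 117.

We need to find integers k, l > 0 such that k² + l² = 117.
Trying k = 6: l² = 117 - 6² = 117 - 36 = 81
l = 9
Check: 6² + 9² = 36 + 81 = 117 ✓

117 = 6² + 9²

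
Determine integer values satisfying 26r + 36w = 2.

Step 1: Check solvability.
gcd(26, 36) = 2
Since 2 divides 2, solutions exist.

Step 2: Apply extended Euclidean algorithm to find gcd.
We find integers such that 26*x0 + 36*y0 = 2

Step 3: Scale the particular solution.
Multiply by 2/2 = 1:
r = 7, w = -5

Step 4: Verify.
26*(7) + 36*(-5) = 2 = 2 ✓

r = 7, w = -5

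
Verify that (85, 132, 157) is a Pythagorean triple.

Compute a² + b² = 85² + 132² = 7225 + 17424 = 24649
Compute c² = 157² = 24649
Since 24649 = 24649, confirmed.

Yes, it is a Pythagorean triple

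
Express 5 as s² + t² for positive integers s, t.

We need to find integers s, t > 0 such that s² + t² = 5.
Trying s = 1: t² = 5 - 1² = 5 - 1 = 4
t = 2
Check: 1² + 2² = 1 + 4 = 5 ✓

5 = 1² + 2²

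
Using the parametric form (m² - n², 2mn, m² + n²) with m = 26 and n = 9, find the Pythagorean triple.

a = m² - n² = 26² - 9² = 676 - 81 = 595
b = 2mn = 2·26·9 = 468
c = m² + n² = 676 + 81 = 757
Verify: 595² + 468² = 354025 + 219024 = 573049 = 757² ✓

(595, 468, 757)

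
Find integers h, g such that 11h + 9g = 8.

Step 1: Check solvability.
gcd(11, 9) = 1
Since 1 divides 8, solutions exist.

Step 2: Apply extended Euclidean algorithm to find gcd.
We find integers such that 11*x0 + 9*y0 = 1

Step 3: Scale the particular solution.
Multiply by 8/1 = 8:
h = -32, g = 40

Step 4: Verify.
11*(-32) + 9*(40) = 8 = 8 ✓

h = -32, g = 40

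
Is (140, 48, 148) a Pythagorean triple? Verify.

Compute a² + b² = 140² + 48² = 19600 + 2304 = 21904
Compute c² = 148² = 21904
Since 21904 = 21904, confirmed.

Yes, it is a Pythagorean triple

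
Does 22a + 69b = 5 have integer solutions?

Step 1: Compute gcd(22, 69).
gcd(22, 69) = 1

Step 2: Check divisibility.
Does 1 divide 5? 5 = 1 x 5, so yes.

By the theorem on linear Diophantine equations, 22a + 69b = 5 has integer solutions if and only if gcd(22, 69) divides 5. Since 1 | 5, solutions exist.

Yes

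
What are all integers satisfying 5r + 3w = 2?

Step 1: Compute gcd(5, 3) = 1.
Since 1 divides 2, solutions exist.

Step 2: Find a particular solution using extended Euclidean algorithm.
We get r₀ = -2, w₀ = 4.
Check: 5*-2 + 3*4 = 2 = 2 ✓

Step 3: Write the general solution.
r = -2 + (3/1)t = -2 + 3t
w = 4 - (5/1)t = 4 - 5t
for any integer t.

r = -2 + 3t, w = 4 - 5t for integer t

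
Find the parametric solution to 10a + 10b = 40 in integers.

Step 1: Compute gcd(10, 10) = 10.
Since 10 divides 40, solutions exist.

Step 2: Find a particular solution using extended Euclidean algorithm.
We get a₀ = 0, b₀ = 4.
Check: 10*0 + 10*4 = 40 = 40 ✓

Step 3: Write the general solution.
a = 0 + (10/10)t = 0 + 1t
b = 4 - (10/10)t = 4 - 1t
for any integer t.

a = 0 + 1t, b = 4 - 1t for integer t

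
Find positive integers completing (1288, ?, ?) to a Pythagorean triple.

We need the other leg and hypotenuse such that 1288² + x² = c².
Take x = 255, c = 1313: 1288² + 255² = 1658944 + 65025 = 1723969 = 1313² ✓
Triple: (255, 1288, 1313)

(255, 1288, 1313)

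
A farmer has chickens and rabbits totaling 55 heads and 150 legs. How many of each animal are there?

Let c = chickens, r = rabbits.
Heads: c + r = 55
Legs: 2c + 4r = 150
From the first equation, c = 55 - r. Substitute:
2(55 - r) + 4r = 150
110 + 2r = 150
r = (150 - 110)/2 = 20
c = 55 - 20 = 35

Chickens: 35, Rabbits: 20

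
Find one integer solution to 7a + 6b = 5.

Step 1: Check solvability.
gcd(7, 6) = 1
Since 1 divides 5, solutions exist.

Step 2: Apply extended Euclidean algorithm to find gcd.
We find integers such that 7*x0 + 6*y0 = 1

Step 3: Scale the particular solution.
Multiply by 5/1 = 5:
a = 5, b = -5

Step 4: Verify.
7*(5) + 6*(-5) = 5 = 5 ✓

a = 5, b = -5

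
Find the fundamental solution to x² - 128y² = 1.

We seek the smallest positive integers (x, y) with x² - 128y² = 1, i.e., x² = 128y² + 1.
Try successive y values:
y = 1: x² = 128·1² + 1 = 129, not a perfect square
y = 2: x² = 128·2² + 1 = 513, not a perfect square
y = 3: x² = 128·3² + 1 = 1153, not a perfect square
... continuing the search (or via continued fractions) ...
y = 51: x² = 128·51² + 1 = 332929, x = 577 ✓

Verify: 577² - 128·51² = 332929 - 332928 = 1 ✓

x = 577, y = 51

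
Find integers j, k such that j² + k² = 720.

We need to find integers j, k > 0 such that j² + k² = 720.
Trying j = 12: k² = 720 - 12² = 720 - 144 = 576
k = 24
Check: 12² + 24² = 144 + 576 = 720 ✓

720 = 12² + 24²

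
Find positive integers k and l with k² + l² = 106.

We need to find integers k, l > 0 such that k² + l² = 106.
Trying k = 5: l² = 106 - 5² = 106 - 25 = 81
l = 9
Check: 5² + 9² = 25 + 81 = 106 ✓

106 = 5² + 9²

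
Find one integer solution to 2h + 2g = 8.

Step 1: Check solvability.
gcd(2, 2) = 2
Since 2 divides 8, solutions exist.

Step 2: Apply extended Euclidean algorithm to find gcd.
We find integers such that 2*x0 + 2*y0 = 2

Step 3: Scale the particular solution.
Multiply by 8/2 = 4:
h = 0, g = 4

Step 4: Verify.
2*(0) + 2*(4) = 8 = 8 ✓

h = 0, g = 4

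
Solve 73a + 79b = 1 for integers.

Step 1: Check solvability.
gcd(73, 79) = 1
Since 1 divides 1, solutions exist.

Step 2: Apply extended Euclidean algorithm to find gcd.
We find integers such that 73*x0 + 79*y0 = 1

Step 3: Scale the particular solution.
Multiply by 1/1 = 1:
a = 13, b = -12

Step 4: Verify.
73*(13) + 79*(-12) = 1 = 1 ✓

a = 13, b = -12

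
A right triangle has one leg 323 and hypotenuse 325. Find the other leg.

b² = c² - a² = 105625 - 104329 = 1296
b = 36

36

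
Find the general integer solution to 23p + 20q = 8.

Step 1: Compute gcd(23, 20) = 1.
Since 1 divides 8, solutions exist.

Step 2: Find a particular solution using extended Euclidean algorithm.
We get p₀ = 56, q₀ = -64.
Check: 23*56 + 20*-64 = 8 = 8 ✓

Step 3: Write the general solution.
p = 56 + (20/1)t = 56 + 20t
q = -64 - (23/1)t = -64 - 23t
for any integer t.

p = 56 + 20t, q = -64 - 23t for integer t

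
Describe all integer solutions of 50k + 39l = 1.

Step 1: Compute gcd(50, 39) = 1.
Since 1 divides 1, solutions exist.

Step 2: Find a particular solution using extended Euclidean algorithm.
We get k₀ = -7, l₀ = 9.
Check: 50*-7 + 39*9 = 1 = 1 ✓

Step 3: Write the general solution.
k = -7 + (39/1)t = -7 + 39t
l = 9 - (50/1)t = 9 - 50t
for any integer t.

k = -7 + 39t, l = 9 - 50t for integer t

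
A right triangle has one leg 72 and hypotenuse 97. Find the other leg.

a² = c² - b² = 9409 - 5184 = 4225
a = 65

65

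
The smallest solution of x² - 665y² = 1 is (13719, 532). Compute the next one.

Solutions to x² - Dy² = 1 are generated by powers of (x₀ + y₀√D).
The next solution satisfies x₁ + y₁√665 = (x₀ + y₀√665)², giving:
x₁ = x₀² + 665y₀² = 13719² + 665·532² = 188210961 + 188210960 = 376421921
y₁ = 2x₀y₀ = 2·13719·532 = 14597016

Verify: 376421921² - 665·14597016² = 141693462609330241 - 141693462609330240 = 1 ✓

x = 376421921, y = 14597016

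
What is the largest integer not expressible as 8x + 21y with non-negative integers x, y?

For two coprime denominations a and b, the Frobenius number (largest value not representable as a non-negative combination) is ab - a - b.
Here gcd(8, 21) = 1, so they are coprime.
F(8, 21) = 8·21 - 8 - 21 = 168 - 29 = 139

139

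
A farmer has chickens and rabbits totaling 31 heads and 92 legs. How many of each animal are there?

Let c = chickens, r = rabbits.
Heads: c + r = 31
Legs: 2c + 4r = 92
From the first equation, c = 31 - r. Substitute:
2(31 - r) + 4r = 92
62 + 2r = 92
r = (92 - 62)/2 = 15
c = 31 - 15 = 16

Chickens: 16, Rabbits: 15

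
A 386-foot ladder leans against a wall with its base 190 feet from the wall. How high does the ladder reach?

The ladder, wall, and ground form a right triangle with hypotenuse 386 and one leg 190.
By the Pythagorean theorem: h² = 386² - 190² = 148996 - 36100 = 112896
h = √112896 = 336 feet

336 feet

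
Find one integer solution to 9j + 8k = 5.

Step 1: Check solvability.
gcd(9, 8) = 1
Since 1 divides 5, solutions exist.

Step 2: Apply extended Euclidean algorithm to find gcd.
We find integers such that 9*x0 + 8*y0 = 1

Step 3: Scale the particular solution.
Multiply by 5/1 = 5:
j = 5, k = -5

Step 4: Verify.
9*(5) + 8*(-5) = 5 = 5 ✓

j = 5, k = -5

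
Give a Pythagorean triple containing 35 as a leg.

We need the other leg and hypotenuse such that 35² + x² = c².
Take x = 12, c = 37: 35² + 12² = 1225 + 144 = 1369 = 37² ✓
Triple: (35, 12, 37)

(35, 12, 37)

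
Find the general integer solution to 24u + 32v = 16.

Step 1: Compute gcd(24, 32) = 8.
Since 8 divides 16, solutions exist.

Step 2: Find a particular solution using extended Euclidean algorithm.
We get u₀ = -2, v₀ = 2.
Check: 24*-2 + 32*2 = 16 = 16 ✓

Step 3: Write the general solution.
u = -2 + (32/8)t = -2 + 4t
v = 2 - (24/8)t = 2 - 3t
for any integer t.

u = -2 + 4t, v = 2 - 3t for integer t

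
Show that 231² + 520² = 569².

Compute a² + b² = 231² + 520² = 53361 + 270400 = 323761
Compute c² = 569² = 323761
Since 323761 = 323761, confirmed.

Yes, it is a Pythagorean triple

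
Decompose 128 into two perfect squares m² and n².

We need to find integers m, n > 0 such that m² + n² = 128.
Trying m = 8: n² = 128 - 8² = 128 - 64 = 64
n = 8
Check: 8² + 8² = 64 + 64 = 128 ✓

128 = 8² + 8²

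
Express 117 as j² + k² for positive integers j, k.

We need to find integers j, k > 0 such that j² + k² = 117.
Trying j = 6: k² = 117 - 6² = 117 - 36 = 81
k = 9
Check: 6² + 9² = 36 + 81 = 117 ✓

117 = 6² + 9²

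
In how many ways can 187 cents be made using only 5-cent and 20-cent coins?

We need non-negative integers (x, y) with 5x + 20y = 187.
For each x from 0 to 37, check if (187 - 5x) is a non-negative multiple of 20.
Solutions (x, y): none
Count: 0

0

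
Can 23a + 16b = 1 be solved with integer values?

Step 1: Compute gcd(23, 16).
gcd(23, 16) = 1

Step 2: Check divisibility.
Does 1 divide 1? 1 = 1 x 1, so yes.

By the theorem on linear Diophantine equations, 23a + 16b = 1 has integer solutions if and only if gcd(23, 16) divides 1. Since 1 | 1, solutions exist.

Yes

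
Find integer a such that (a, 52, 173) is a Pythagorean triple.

a² = c² - b² = 173² - 52² = 29929 - 2704 = 27225
a = sqrt(27225) = 165

165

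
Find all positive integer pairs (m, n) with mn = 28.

The positive divisors of 28 are: 1, 2, 4, 7, 14, 28.
Each divisor d gives the pair (d, 28/d):
(1, 28), (2, 14), (4, 7), (7, 4), (14, 2), (28, 1)

(1, 28), (2, 14), (4, 7), (7, 4), (14, 2), (28, 1)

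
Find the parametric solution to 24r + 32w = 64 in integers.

Step 1: Compute gcd(24, 32) = 8.
Since 8 divides 64, solutions exist.

Step 2: Find a particular solution using extended Euclidean algorithm.
We get r₀ = -8, w₀ = 8.
Check: 24*-8 + 32*8 = 64 = 64 ✓

Step 3: Write the general solution.
r = -8 + (32/8)t = -8 + 4t
w = 8 - (24/8)t = 8 - 3t
for any integer t.

r = -8 + 4t, w = 8 - 3t for integer t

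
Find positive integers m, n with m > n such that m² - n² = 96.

Factor: m² - n² = (m+n)(m-n) = 96.
We need two factors of 96 with the same parity.
Use m+n = 48 and m-n = 2 (product 48·2 = 96).
Adding: 2m = 50, so m = 25.
Subtracting: 2n = 46, so n = 23.
Check: 25² - 23² = 625 - 529 = 96 ✓

m = 25, n = 23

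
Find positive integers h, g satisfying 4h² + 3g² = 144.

Try small values of h and check whether (144 - 4h²)/3 is a perfect square.
h = 3: 4·3² = 36, so 3g² = 144 - 36 = 108, giving g² = 36, g = 6.
Check: 4·3² + 3·6² = 36 + 108 = 144 ✓

h = 3, g = 6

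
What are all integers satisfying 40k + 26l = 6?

Step 1: Compute gcd(40, 26) = 2.
Since 2 divides 6, solutions exist.

Step 2: Find a particular solution using extended Euclidean algorithm.
We get k₀ = 6, l₀ = -9.
Check: 40*6 + 26*-9 = 6 = 6 ✓

Step 3: Write the general solution.
k = 6 + (26/2)t = 6 + 13t
l = -9 - (40/2)t = -9 - 20t
for any integer t.

k = 6 + 13t, l = -9 - 20t for integer t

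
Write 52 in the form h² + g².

We need to find integers h, g > 0 such that h² + g² = 52.
Trying h = 4: g² = 52 - 4² = 52 - 16 = 36
g = 6
Check: 4² + 6² = 16 + 36 = 52 ✓

52 = 4² + 6²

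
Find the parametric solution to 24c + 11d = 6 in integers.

Step 1: Compute gcd(24, 11) = 1.
Since 1 divides 6, solutions exist.

Step 2: Find a particular solution using extended Euclidean algorithm.
We get c₀ = -30, d₀ = 66.
Check: 24*-30 + 11*66 = 6 = 6 ✓

Step 3: Write the general solution.
c = -30 + (11/1)t = -30 + 11t
d = 66 - (24/1)t = 66 - 24t
for any integer t.

c = -30 + 11t, d = 66 - 24t for integer t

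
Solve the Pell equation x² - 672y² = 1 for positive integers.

We seek the smallest positive integers (x, y) with x² - 672y² = 1, i.e., x² = 672y² + 1.
Try successive y values:
y = 1: x² = 672·1² + 1 = 673, not a perfect square
y = 2: x² = 672·2² + 1 = 2689, not a perfect square
y = 3: x² = 672·3² + 1 = 6049, not a perfect square
... continuing the search (or via continued fractions) ...
y = 13: x² = 672·13² + 1 = 113569, x = 337 ✓

Verify: 337² - 672·13² = 113569 - 113568 = 1 ✓

x = 337, y = 13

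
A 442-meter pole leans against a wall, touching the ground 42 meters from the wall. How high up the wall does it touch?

The ladder, wall, and ground form a right triangle with hypotenuse 442 and one leg 42.
By the Pythagorean theorem: h² = 442² - 42² = 195364 - 1764 = 193600
h = √193600 = 440 meters

440 meters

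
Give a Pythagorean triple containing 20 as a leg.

We need the other leg and hypotenuse such that 20² + x² = c².
Take x = 99, c = 101: 20² + 99² = 400 + 9801 = 10201 = 101² ✓
Triple: (99, 20, 101)

(99, 20, 101)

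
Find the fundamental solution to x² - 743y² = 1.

We seek the smallest positive integers (x, y) with x² - 743y² = 1, i.e., x² = 743y² + 1.
Try successive y values:
y = 1: x² = 743·1² + 1 = 744, not a perfect square
y = 2: x² = 743·2² + 1 = 2973, not a perfect square
y = 3: x² = 743·3² + 1 = 6688, not a perfect square
... continuing the search (or via continued fractions) ...
y = 26195: x² = 743·26195² + 1 = 509830272576, x = 714024 ✓

Verify: 714024² - 743·26195² = 509830272576 - 509830272575 = 1 ✓

x = 714024, y = 26195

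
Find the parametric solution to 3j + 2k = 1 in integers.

Step 1: Compute gcd(3, 2) = 1.
Since 1 divides 1, solutions exist.

Step 2: Find a particular solution using extended Euclidean algorithm.
We get j₀ = 1, k₀ = -1.
Check: 3*1 + 2*-1 = 1 = 1 ✓

Step 3: Write the general solution.
j = 1 + (2/1)t = 1 + 2t
k = -1 - (3/1)t = -1 - 3t
for any integer t.

j = 1 + 2t, k = -1 - 3t for integer t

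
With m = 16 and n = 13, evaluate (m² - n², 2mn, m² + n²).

a = m² - n² = 256 - 169 = 87
b = 2mn = 2·16·13 = 416
c = m² + n² = 256 + 169 = 425
Verify: 87² + 416² = 7569 + 173056 = 180625 = 425² ✓

(87, 416, 425)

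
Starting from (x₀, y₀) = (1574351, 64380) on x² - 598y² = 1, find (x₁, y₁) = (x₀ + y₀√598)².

Solutions to x² - Dy² = 1 are generated by powers of (x₀ + y₀√D).
The next solution satisfies x₁ + y₁√598 = (x₀ + y₀√598)², giving:
x₁ = x₀² + 598y₀² = 1574351² + 598·64380² = 2478581071201 + 2478581071200 = 4957162142401
y₁ = 2x₀y₀ = 2·1574351·64380 = 202713434760

Verify: 4957162142401² - 598·202713434760² = 24573456506053672202044801 - 24573456506053672202044800 = 1 ✓

x = 4957162142401, y = 202713434760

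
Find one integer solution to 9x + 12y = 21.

Step 1: Check solvability.
gcd(9, 12) = 3
Since 3 divides 21, solutions exist.

Step 2: Apply extended Euclidean algorithm to find gcd.
We find integers such that 9*x0 + 12*y0 = 3

Step 3: Scale the particular solution.
Multiply by 21/3 = 7:
x = -7, y = 7

Step 4: Verify.
9*(-7) + 12*(7) = 21 = 21 ✓

x = -7, y = 7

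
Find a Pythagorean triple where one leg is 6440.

We need the other leg and hypotenuse such that 6440² + x² = c².
Take x = 1275, c = 6565: 6440² + 1275² = 41473600 + 1625625 = 43099225 = 6565² ✓
Triple: (1275, 6440, 6565)

(1275, 6440, 6565)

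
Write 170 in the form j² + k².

We need to find integers j, k > 0 such that j² + k² = 170.
Trying j = 1: k² = 170 - 1² = 170 - 1 = 169
k = 13
Check: 1² + 13² = 1 + 169 = 170 ✓

170 = 1² + 13²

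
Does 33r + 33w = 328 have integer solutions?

Step 1: Compute gcd(33, 33).
gcd(33, 33) = 33

Step 2: Check divisibility.
Does 33 divide 328? 328 = 33 x 9 + 31, so no.

By the theorem on linear Diophantine equations, 33r + 33w = 328 has integer solutions if and only if gcd(33, 33) divides 328. Since 33 does not divide 328, no solutions exist.

No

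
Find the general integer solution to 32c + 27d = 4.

Step 1: Compute gcd(32, 27) = 1.
Since 1 divides 4, solutions exist.

Step 2: Find a particular solution using extended Euclidean algorithm.
We get c₀ = 44, d₀ = -52.
Check: 32*44 + 27*-52 = 4 = 4 ✓

Step 3: Write the general solution.
c = 44 + (27/1)t = 44 + 27t
d = -52 - (32/1)t = -52 - 32t
for any integer t.

c = 44 + 27t, d = -52 - 32t for integer t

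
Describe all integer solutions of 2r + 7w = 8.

Step 1: Compute gcd(2, 7) = 1.
Since 1 divides 8, solutions exist.

Step 2: Find a particular solution using extended Euclidean algorithm.
We get r₀ = -24, w₀ = 8.
Check: 2*-24 + 7*8 = 8 = 8 ✓

Step 3: Write the general solution.
r = -24 + (7/1)t = -24 + 7t
w = 8 - (2/1)t = 8 - 2t
for any integer t.

r = -24 + 7t, w = 8 - 2t for integer t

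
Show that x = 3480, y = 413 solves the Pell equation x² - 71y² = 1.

Compute x² = 3480² = 12110400
Compute 71y² = 71·413² = 71·170569 = 12110399
x² - 71y² = 12110400 - 12110399 = 1
Since this equals 1, (3480, 413) is a solution.

Yes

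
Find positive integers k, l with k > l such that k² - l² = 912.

Factor: k² - l² = (k+l)(k-l) = 912.
We need two factors of 912 with the same parity.
Use k+l = 456 and k-l = 2 (product 456·2 = 912).
Adding: 2k = 458, so k = 229.
Subtracting: 2l = 454, so l = 227.
Check: 229² - 227² = 52441 - 51529 = 912 ✓

k = 229, l = 227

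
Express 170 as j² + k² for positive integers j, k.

We need to find integers j, k > 0 such that j² + k² = 170.
Trying j = 1: k² = 170 - 1² = 170 - 1 = 169
k = 13
Check: 1² + 13² = 1 + 169 = 170 ✓

170 = 1² + 13²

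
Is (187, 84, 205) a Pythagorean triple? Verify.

Compute a² + b² = 187² + 84² = 34969 + 7056 = 42025
Compute c² = 205² = 42025
Since 42025 = 42025, confirmed.

Yes, it is a Pythagorean triple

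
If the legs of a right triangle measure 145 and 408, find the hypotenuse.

c² = a² + b² = 145² + 408² = 21025 + 166464 = 187489
c = 433

433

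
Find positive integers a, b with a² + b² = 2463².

We need a² + b² = 2463² = 6066369.
Trying: 1287² + 2100² = 1656369 + 4410000 = 6066369 ✓

(1287, 2100, 2463)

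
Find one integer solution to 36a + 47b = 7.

Step 1: Check solvability.
gcd(36, 47) = 1
Since 1 divides 7, solutions exist.

Step 2: Apply extended Euclidean algorithm to find gcd.
We find integers such that 36*x0 + 47*y0 = 1

Step 3: Scale the particular solution.
Multiply by 7/1 = 7:
a = 119, b = -91

Step 4: Verify.
36*(119) + 47*(-91) = 7 = 7 ✓

a = 119, b = -91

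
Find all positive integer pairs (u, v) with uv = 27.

The positive divisors of 27 are: 1, 3, 9, 27.
Each divisor d gives the pair (d, 27/d):
(1, 27), (3, 9), (9, 3), (27, 1)

(1, 27), (3, 9), (9, 3), (27, 1)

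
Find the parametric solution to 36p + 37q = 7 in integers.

Step 1: Compute gcd(36, 37) = 1.
Since 1 divides 7, solutions exist.

Step 2: Find a particular solution using extended Euclidean algorithm.
We get p₀ = -7, q₀ = 7.
Check: 36*-7 + 37*7 = 7 = 7 ✓

Step 3: Write the general solution.
p = -7 + (37/1)t = -7 + 37t
q = 7 - (36/1)t = 7 - 36t
for any integer t.

p = -7 + 37t, q = 7 - 36t for integer t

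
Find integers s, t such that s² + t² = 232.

We need to find integers s, t > 0 such that s² + t² = 232.
Trying s = 6: t² = 232 - 6² = 232 - 36 = 196
t = 14
Check: 6² + 14² = 36 + 196 = 232 ✓

232 = 6² + 14²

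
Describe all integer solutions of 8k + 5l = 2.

Step 1: Compute gcd(8, 5) = 1.
Since 1 divides 2, solutions exist.

Step 2: Find a particular solution using extended Euclidean algorithm.
We get k₀ = 4, l₀ = -6.
Check: 8*4 + 5*-6 = 2 = 2 ✓

Step 3: Write the general solution.
k = 4 + (5/1)t = 4 + 5t
l = -6 - (8/1)t = -6 - 8t
for any integer t.

k = 4 + 5t, l = -6 - 8t for integer t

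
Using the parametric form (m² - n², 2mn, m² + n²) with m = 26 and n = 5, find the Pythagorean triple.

a = m² - n² = 26² - 5² = 676 - 25 = 651
b = 2mn = 2·26·5 = 260
c = m² + n² = 676 + 25 = 701
Verify: 651² + 260² = 423801 + 67600 = 491401 = 701² ✓

(651, 260, 701)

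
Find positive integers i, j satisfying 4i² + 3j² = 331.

Try small values of i and check whether (331 - 4i²)/3 is a perfect square.
i = 8: 4·8² = 256, so 3j² = 331 - 256 = 75, giving j² = 25, j = 5.
Check: 4·8² + 3·5² = 256 + 75 = 331 ✓

i = 8, j = 5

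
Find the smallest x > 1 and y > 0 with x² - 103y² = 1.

We seek the smallest positive integers (x, y) with x² - 103y² = 1, i.e., x² = 103y² + 1.
Try successive y values:
y = 1: x² = 103·1² + 1 = 104, not a perfect square
y = 2: x² = 103·2² + 1 = 413, not a perfect square
y = 3: x² = 103·3² + 1 = 928, not a perfect square
... continuing the search (or via continued fractions) ...
y = 22419: x² = 103·22419² + 1 = 51768990784, x = 227528 ✓

Verify: 227528² - 103·22419² = 51768990784 - 51768990783 = 1 ✓

x = 227528, y = 22419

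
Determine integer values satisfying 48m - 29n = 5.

Step 1: Check solvability.
gcd(48, 29) = 1
Since 1 divides 5, solutions exist.

Step 2: Apply extended Euclidean algorithm to find gcd.
We find integers such that 48*x0 + 29*y0 = 1

Step 3: Scale the particular solution.
Multiply by 5/1 = 5:
m = -15, n = -25

Step 4: Verify.
48*(-15) - 29*(-25) = 5 = 5 ✓

m = -15, n = -25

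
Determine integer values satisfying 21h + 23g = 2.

Step 1: Check solvability.
gcd(21, 23) = 1
Since 1 divides 2, solutions exist.

Step 2: Apply extended Euclidean algorithm to find gcd.
We find integers such that 21*x0 + 23*y0 = 1

Step 3: Scale the particular solution.
Multiply by 2/1 = 2:
h = 22, g = -20

Step 4: Verify.
21*(22) + 23*(-20) = 2 = 2 ✓

h = 22, g = -20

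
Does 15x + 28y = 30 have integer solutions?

Step 1: Compute gcd(15, 28).
gcd(15, 28) = 1

Step 2: Check divisibility.
Does 1 divide 30? 30 = 1 x 30, so yes.

By the theorem on linear Diophantine equations, 15x + 28y = 30 has integer solutions if and only if gcd(15, 28) divides 30. Since 1 | 30, solutions exist.

Yes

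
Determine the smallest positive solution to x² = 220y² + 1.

We seek the smallest positive integers (x, y) with x² - 220y² = 1, i.e., x² = 220y² + 1.
Try successive y values:
y = 1: x² = 220·1² + 1 = 221, not a perfect square
y = 2: x² = 220·2² + 1 = 881, not a perfect square
y = 3: x² = 220·3² + 1 = 1981, not a perfect square
... continuing the search (or via continued fractions) ...
y = 6: x² = 220·6² + 1 = 7921, x = 89 ✓

Verify: 89² - 220·6² = 7921 - 7920 = 1 ✓

x = 89, y = 6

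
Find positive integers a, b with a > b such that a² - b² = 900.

Factor: a² - b² = (a+b)(a-b) = 900.
We need two factors of 900 with the same parity.
Use a+b = 450 and a-b = 2 (product 450·2 = 900).
Adding: 2a = 452, so a = 226.
Subtracting: 2b = 448, so b = 224.
Check: 226² - 224² = 51076 - 50176 = 900 ✓

a = 226, b = 224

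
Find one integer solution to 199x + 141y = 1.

Step 1: Check solvability.
gcd(199, 141) = 1
Since 1 divides 1, solutions exist.

Step 2: Apply extended Euclidean algorithm to find gcd.
We find integers such that 199*x0 + 141*y0 = 1

Step 3: Scale the particular solution.
Multiply by 1/1 = 1:
x = -17, y = 24

Step 4: Verify.
199*(-17) + 141*(24) = 1 = 1 ✓

x = -17, y = 24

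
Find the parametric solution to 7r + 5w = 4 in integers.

Step 1: Compute gcd(7, 5) = 1.
Since 1 divides 4, solutions exist.

Step 2: Find a particular solution using extended Euclidean algorithm.
We get r₀ = -8, w₀ = 12.
Check: 7*-8 + 5*12 = 4 = 4 ✓

Step 3: Write the general solution.
r = -8 + (5/1)t = -8 + 5t
w = 12 - (7/1)t = 12 - 7t
for any integer t.

r = -8 + 5t, w = 12 - 7t for integer t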